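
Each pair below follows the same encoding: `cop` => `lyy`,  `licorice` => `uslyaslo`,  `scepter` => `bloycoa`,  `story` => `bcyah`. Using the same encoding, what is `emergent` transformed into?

ovoapowc

The shift depends on letter class: consonant c→l is +9, but vowel o→y is +10. Vowels shift forward by 10 and consonants shift forward by 9.
Applying it to emergent: e(vowel)+10=o, m(cons)+9=v, e(vowel)+10=o, r(cons)+9=a, g(cons)+9=p, e(vowel)+10=o, n(cons)+9=w, t(cons)+9=c.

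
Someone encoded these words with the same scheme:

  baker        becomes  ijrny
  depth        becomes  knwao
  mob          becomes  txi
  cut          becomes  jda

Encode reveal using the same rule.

Two shifts are in play — +9 for a/e/i/o/u, +7 for every other letter.
Applying it to reveal: r(cons)+7=y, e(vowel)+9=n, v(cons)+7=c, e(vowel)+9=n, a(vowel)+9=j, l(cons)+7=s.

yncnjs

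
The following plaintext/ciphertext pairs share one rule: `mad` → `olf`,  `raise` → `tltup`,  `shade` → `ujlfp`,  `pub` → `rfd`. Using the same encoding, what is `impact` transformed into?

torlev

The shift depends on letter class: consonant m→o is +2, but vowel a→l is +11. Vowels shift forward by 11 and consonants shift forward by 2.
Applying it to impact: i(vowel)+11=t, m(cons)+2=o, p(cons)+2=r, a(vowel)+11=l, c(cons)+2=e, t(cons)+2=v.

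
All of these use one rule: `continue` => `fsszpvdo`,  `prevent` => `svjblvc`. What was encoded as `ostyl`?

loose

In continue: c→f is +3, o→s is +4, n→s is +5, t→z is +6 — the shift increases by 1 each position. The shift increases by 1 at each position, starting from +3: 3, 4, 5, ….
Undoing it on ostyl: o−3=l, s−4=o, t−5=o, y−6=s, l−7=e.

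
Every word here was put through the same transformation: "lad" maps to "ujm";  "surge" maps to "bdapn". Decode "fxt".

Compare letters: l→u is +9, a→j is +9, d→m is +9 — a constant shift. Each letter is shifted forward by 9 in the alphabet (a Caesar shift of +9).
Reversing it on fxt: f−9=w, x−9=o, t−9=k.

wok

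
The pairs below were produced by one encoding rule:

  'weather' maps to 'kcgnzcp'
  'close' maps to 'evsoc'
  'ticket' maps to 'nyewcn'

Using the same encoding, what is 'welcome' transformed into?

kcvesuc

w(22)→k(10) and e(4)→c(2) fit y≡25x+6 (mod 26); the inverse of 25 mod 26 is 25. Treating letters as 0–25, the rule is x ↦ 25x + 6 (mod 26).
On welcome: w(22)→25·22+6≡10=k; e(4)→25·4+6≡2=c; l(11)→25·11+6≡21=v; c(2)→25·2+6≡4=e; o(14)→25·14+6≡18=s; m(12)→25·12+6≡20=u; e(4)→25·4+6≡2=c (all mod 26).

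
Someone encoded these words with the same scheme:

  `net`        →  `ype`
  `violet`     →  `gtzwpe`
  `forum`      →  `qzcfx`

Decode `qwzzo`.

flood

Compare letters: n→y is +11, e→p is +11, t→e is +11 — a constant shift. Every letter moves 11 places later in the alphabet, wrapping around z→a.
Decoding qwzzo: q−11=f, w−11=l, z−11=o, z−11=o, o−11=d.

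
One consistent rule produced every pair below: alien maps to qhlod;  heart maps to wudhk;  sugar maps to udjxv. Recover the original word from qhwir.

often

The output letters match the input read backwards, each shifted +3: alien reversed is neila. Two steps: reverse the string, then apply a Caesar shift of +3.
Reversing it on qhwir: shift back: q−3=n, h−3=e, w−3=t, i−3=f, r−3=o → netfo; then reverse → often.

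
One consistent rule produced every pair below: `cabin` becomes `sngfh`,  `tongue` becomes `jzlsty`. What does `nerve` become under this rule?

The output letters match the input read backwards, each shifted +5: cabin reversed is nibac. Read the word backwards and shift each letter +5.
Applying it to nerve: reverse → evren; then shift: e+5=j, v+5=a, r+5=w, e+5=j, n+5=s.

jawjs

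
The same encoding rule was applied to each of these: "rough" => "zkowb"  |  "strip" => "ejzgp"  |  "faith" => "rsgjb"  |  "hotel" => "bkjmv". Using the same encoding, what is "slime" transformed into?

r(17)→z(25) and o(14)→k(10) fit y≡5x+18 (mod 26); the inverse of 5 mod 26 is 21. This is an affine cipher: with a=0,…,z=25, each position x becomes (5x+18) mod 26.
On slime: s(18)→5·18+18≡4=e; l(11)→5·11+18≡21=v; i(8)→5·8+18≡6=g; m(12)→5·12+18≡0=a; e(4)→5·4+18≡12=m (all mod 26).

evgam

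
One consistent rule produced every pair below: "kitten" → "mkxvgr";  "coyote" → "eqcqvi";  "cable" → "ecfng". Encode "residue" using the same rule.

It's a Vigenère-style cipher with numeric key [2,2,4]: position i shifts by key[i mod 3].
On residue: r+2=t, e+2=g, s+4=w, i+2=k, d+2=f, u+4=y, e+2=g.

tgwkfyg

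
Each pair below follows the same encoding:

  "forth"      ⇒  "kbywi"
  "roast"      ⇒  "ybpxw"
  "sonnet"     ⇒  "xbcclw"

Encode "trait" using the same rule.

wyphw

f(5)→k(10) and o(14)→b(1) fit y≡25x+15 (mod 26); the inverse of 25 mod 26 is 25. This is an affine cipher: with a=0,…,z=25, each position x becomes (25x+15) mod 26.
On trait: t(19)→25·19+15≡22=w; r(17)→25·17+15≡24=y; a(0)→25·0+15≡15=p; i(8)→25·8+15≡7=h; t(19)→25·19+15≡22=w (all mod 26).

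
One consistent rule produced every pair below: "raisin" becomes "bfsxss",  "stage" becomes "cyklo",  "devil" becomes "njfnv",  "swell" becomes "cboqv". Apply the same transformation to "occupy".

It's a Vigenère-style cipher with numeric key [10,5]: position i shifts by key[i mod 2].
On occupy: o+10=y, c+5=h, c+10=m, u+5=z, p+10=z, y+5=d.

yhmzzd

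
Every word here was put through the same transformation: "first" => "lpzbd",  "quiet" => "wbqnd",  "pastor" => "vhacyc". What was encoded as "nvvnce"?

honest

In first: f→l is +6, i→p is +7, r→z is +8, s→b is +9 — the shift increases by 1 each position. The shift increases by 1 at each position, starting from +6: 6, 7, 8, ….
Undoing it on nvvnce: n−6=h, v−7=o, v−8=n, n−9=e, c−10=s, e−11=t.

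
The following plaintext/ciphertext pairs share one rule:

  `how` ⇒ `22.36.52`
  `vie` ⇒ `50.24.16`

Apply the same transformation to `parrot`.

h(#8)→22 and o(#15)→36: differences scale by 2, so n = 2·pos + 6. Each letter becomes 2×(its alphabet position, a=1..z=26) + 6.
On parrot: p=16→38, a=1→8, r=18→42, r=18→42, o=15→36, t=20→46.

38.8.42.42.36.46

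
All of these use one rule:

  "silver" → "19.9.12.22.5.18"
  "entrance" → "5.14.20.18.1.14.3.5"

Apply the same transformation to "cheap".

3.8.5.1.16

s is letter #19 and maps to 19: an offset of 0. Each letter is replaced by its alphabet position (a=1, b=2, …, z=26).
Applying it to cheap: c=3→3, h=8→8, e=5→5, a=1→1, p=16→16.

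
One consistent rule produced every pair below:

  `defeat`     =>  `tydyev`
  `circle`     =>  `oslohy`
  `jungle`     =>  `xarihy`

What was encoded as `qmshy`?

smile

d(3)→t(19) and e(4)→y(24) fit y≡5x+4 (mod 26); the inverse of 5 mod 26 is 21. This is an affine cipher: with a=0,…,z=25, each position x becomes (5x+4) mod 26.
Reversing it on qmshy: q(16)→21·(16−4)≡18=s; m(12)→21·(12−4)≡12=m; s(18)→21·(18−4)≡8=i; h(7)→21·(7−4)≡11=l; y(24)→21·(24−4)≡4=e (all mod 26).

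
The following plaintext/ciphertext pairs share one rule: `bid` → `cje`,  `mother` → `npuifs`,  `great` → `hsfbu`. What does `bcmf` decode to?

able

Compare letters: b→c is +1, i→j is +1, d→e is +1 — a constant shift. Each letter is shifted forward by 1 in the alphabet (a Caesar shift of +1).
Decoding bcmf: b−1=a, c−1=b, m−1=l, f−1=e.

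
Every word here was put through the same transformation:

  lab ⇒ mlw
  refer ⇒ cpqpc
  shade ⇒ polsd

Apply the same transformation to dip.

ato

Two steps: reverse the string, then apply a Caesar shift of +11.
Applying it to dip: reverse → pid; then shift: p+11=a, i+11=t, d+11=o.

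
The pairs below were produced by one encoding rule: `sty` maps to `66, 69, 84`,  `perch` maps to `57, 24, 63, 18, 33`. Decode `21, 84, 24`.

dye

s(#19)→66 and t(#20)→69: differences scale by 3, so n = 3·pos + 9. Each letter becomes 3×(its alphabet position, a=1..z=26) + 9.
Undoing it on 21, 84, 24: 21→(21−9)÷3=4=d, 84→(84−9)÷3=25=y, 24→(24−9)÷3=5=e.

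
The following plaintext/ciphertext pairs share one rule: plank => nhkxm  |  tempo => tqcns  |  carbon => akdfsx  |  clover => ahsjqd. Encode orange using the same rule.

sdkxgq

p(15)→n(13) and l(11)→h(7) fit y≡21x+10 (mod 26); the inverse of 21 mod 26 is 5. Treating letters as 0–25, the rule is x ↦ 21x + 10 (mod 26).
On orange: o(14)→21·14+10≡18=s; r(17)→21·17+10≡3=d; a(0)→21·0+10≡10=k; n(13)→21·13+10≡23=x; g(6)→21·6+10≡6=g; e(4)→21·4+10≡16=q (all mod 26).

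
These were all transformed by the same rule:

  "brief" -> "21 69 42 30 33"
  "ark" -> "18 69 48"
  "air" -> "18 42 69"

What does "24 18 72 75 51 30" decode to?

b(#2)→21 and r(#18)→69: differences scale by 3, so n = 3·pos + 15. Each letter becomes 3×(its alphabet position, a=1..z=26) + 15.
Undoing it on 24 18 72 75 51 30: 24→(24−15)÷3=3=c, 18→(18−15)÷3=1=a, 72→(72−15)÷3=19=s, 75→(75−15)÷3=20=t, 51→(51−15)÷3=12=l, 30→(30−15)÷3=5=e.

castle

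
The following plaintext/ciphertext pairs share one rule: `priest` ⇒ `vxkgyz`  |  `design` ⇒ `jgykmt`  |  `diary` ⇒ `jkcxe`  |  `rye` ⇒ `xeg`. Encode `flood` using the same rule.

The shift depends on letter class: consonant p→v is +6, but vowel i→k is +2. The rule splits by letter class: vowels +2, consonants +6.
Applying it to flood: f(cons)+6=l, l(cons)+6=r, o(vowel)+2=q, o(vowel)+2=q, d(cons)+6=j.

lrqqj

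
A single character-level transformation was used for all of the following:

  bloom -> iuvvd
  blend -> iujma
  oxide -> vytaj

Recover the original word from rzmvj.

b(1)→i(8) and l(11)→u(20) fit y≡9x+25 (mod 26); the inverse of 9 mod 26 is 3. Treating letters as 0–25, the rule is x ↦ 9x + 25 (mod 26).
Reversing it on rzmvj: r(17)→3·(17−25)≡2=c; z(25)→3·(25−25)≡0=a; m(12)→3·(12−25)≡13=n; v(21)→3·(21−25)≡14=o; j(9)→3·(9−25)≡4=e (all mod 26).

canoe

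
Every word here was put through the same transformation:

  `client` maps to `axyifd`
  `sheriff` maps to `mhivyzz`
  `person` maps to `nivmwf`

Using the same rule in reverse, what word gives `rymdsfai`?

Each letter's alphabet position (a=0..z=25) is mapped through 17·x+18 mod 26 — an affine cipher.
Decoding rymdsfai: r(17)→23·(17−18)≡3=d; y(24)→23·(24−18)≡8=i; m(12)→23·(12−18)≡18=s; d(3)→23·(3−18)≡19=t; s(18)→23·(18−18)≡0=a; f(5)→23·(5−18)≡13=n; a(0)→23·(0−18)≡2=c; i(8)→23·(8−18)≡4=e (all mod 26).

distance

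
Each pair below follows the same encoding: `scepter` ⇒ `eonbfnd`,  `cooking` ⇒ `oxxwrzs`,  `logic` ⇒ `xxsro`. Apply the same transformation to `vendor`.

hnzpxd

The shift depends on letter class: consonant s→e is +12, but vowel e→n is +9. Vowels shift forward by 9 and consonants shift forward by 12.
For vendor: v(cons)+12=h, e(vowel)+9=n, n(cons)+12=z, d(cons)+12=p, o(vowel)+9=x, r(cons)+12=d.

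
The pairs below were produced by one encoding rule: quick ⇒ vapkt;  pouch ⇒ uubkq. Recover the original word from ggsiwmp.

balance

In quick: q→v is +5, u→a is +6, i→p is +7, c→k is +8 — the shift increases by 1 each position. Letter i (0-indexed) is shifted by i+5, so successive shifts are 5, 6, 7, ….
Reversing it on ggsiwmp: g−5=b, g−6=a, s−7=l, i−8=a, w−9=n, m−10=c, p−11=e.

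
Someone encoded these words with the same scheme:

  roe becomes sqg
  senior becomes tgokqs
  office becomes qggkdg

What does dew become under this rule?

The shift depends on letter class: consonant r→s is +1, but vowel o→q is +2. Vowels shift forward by 2 and consonants shift forward by 1.
For dew: d(cons)+1=e, e(vowel)+2=g, w(cons)+1=x.

egx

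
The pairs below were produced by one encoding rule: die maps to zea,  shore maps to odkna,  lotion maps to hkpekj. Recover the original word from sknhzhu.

Compare letters: d→z is +22, i→e is +22, e→a is +22 — a constant shift. It's a constant shift of +22 (ROT22).
Undoing it on sknhzhu: s−22=w, k−22=o, n−22=r, h−22=l, z−22=d, h−22=l, u−22=y.

worldly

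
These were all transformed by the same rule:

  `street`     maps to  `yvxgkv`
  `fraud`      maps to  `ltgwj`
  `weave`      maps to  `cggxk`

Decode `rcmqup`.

Shifts by position in street: pos 0: s→y (+6), pos 1: t→v (+2), pos 2: r→x (+6), pos 3: e→g (+2) — repeating every 2. The shifts repeat in a cycle of length 2: positions 0,1,… shift by +6, +2, then the pattern repeats.
Reversing it on rcmqup: r−6=l, c−2=a, m−6=g, q−2=o, u−6=o, p−2=n.

lagoon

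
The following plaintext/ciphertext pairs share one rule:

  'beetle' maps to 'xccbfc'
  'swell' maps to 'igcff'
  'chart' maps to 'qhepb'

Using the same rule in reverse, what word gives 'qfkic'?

b(1)→x(23) and e(4)→c(2) fit y≡19x+4 (mod 26); the inverse of 19 mod 26 is 11. Treating letters as 0–25, the rule is x ↦ 19x + 4 (mod 26).
Undoing it on qfkic: q(16)→11·(16−4)≡2=c; f(5)→11·(5−4)≡11=l; k(10)→11·(10−4)≡14=o; i(8)→11·(8−4)≡18=s; c(2)→11·(2−4)≡4=e (all mod 26).

close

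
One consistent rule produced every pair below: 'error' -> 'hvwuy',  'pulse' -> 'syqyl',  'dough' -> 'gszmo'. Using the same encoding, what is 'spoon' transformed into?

vttuu

In error: e→h is +3, r→v is +4, r→w is +5, o→u is +6 — the shift increases by 1 each position. Each letter shifts forward by (position + 3), i.e. 3, 4, 5, … — the shift grows by one for each successive letter.
On spoon: s+3=v, p+4=t, o+5=t, o+6=u, n+7=u.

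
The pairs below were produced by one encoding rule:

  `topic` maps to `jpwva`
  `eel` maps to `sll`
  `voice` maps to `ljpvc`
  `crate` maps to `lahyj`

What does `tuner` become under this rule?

The output letters match the input read backwards, each shifted +7: topic reversed is cipot. Two steps: reverse the string, then apply a Caesar shift of +7.
Applying it to tuner: reverse → renut; then shift: r+7=y, e+7=l, n+7=u, u+7=b, t+7=a.

yluba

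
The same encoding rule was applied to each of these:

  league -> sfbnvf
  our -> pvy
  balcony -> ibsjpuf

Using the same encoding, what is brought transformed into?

iypvnoa

The rule splits by letter class: vowels +1, consonants +7.
Applying it to brought: b(cons)+7=i, r(cons)+7=y, o(vowel)+1=p, u(vowel)+1=v, g(cons)+7=n, h(cons)+7=o, t(cons)+7=a.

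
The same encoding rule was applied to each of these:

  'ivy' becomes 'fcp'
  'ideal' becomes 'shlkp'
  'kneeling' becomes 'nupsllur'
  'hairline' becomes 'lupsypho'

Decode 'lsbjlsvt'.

molecule

The output letters match the input read backwards, each shifted +7: ivy reversed is yvi. Two steps: reverse the string, then apply a Caesar shift of +7.
Decoding lsbjlsvt: shift back: l−7=e, s−7=l, b−7=u, j−7=c, l−7=e, s−7=l, v−7=o, t−7=m → elucelom; then reverse → molecule.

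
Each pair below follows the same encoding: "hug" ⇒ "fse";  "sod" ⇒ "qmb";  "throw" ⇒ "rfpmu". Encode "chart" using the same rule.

Compare letters: h→f is +24, u→s is +24, g→e is +24 — a constant shift. This is a Caesar cipher with shift 24.
For chart: c+24=a, h+24=f, a+24=y, r+24=p, t+24=r.

afypr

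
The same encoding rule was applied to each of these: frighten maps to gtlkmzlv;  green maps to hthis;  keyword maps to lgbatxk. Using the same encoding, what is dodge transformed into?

In frighten: f→g is +1, r→t is +2, i→l is +3, g→k is +4 — the shift increases by 1 each position. Each letter shifts forward by (position + 1), i.e. 1, 2, 3, … — the shift grows by one for each successive letter.
For dodge: d+1=e, o+2=q, d+3=g, g+4=k, e+5=j.

eqgkj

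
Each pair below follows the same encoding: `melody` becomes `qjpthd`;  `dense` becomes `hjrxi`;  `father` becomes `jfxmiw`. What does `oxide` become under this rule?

scmii

It's a Vigenère-style cipher with numeric key [4,5]: position i shifts by key[i mod 2].
Applying it to oxide: o+4=s, x+5=c, i+4=m, d+5=i, e+4=i.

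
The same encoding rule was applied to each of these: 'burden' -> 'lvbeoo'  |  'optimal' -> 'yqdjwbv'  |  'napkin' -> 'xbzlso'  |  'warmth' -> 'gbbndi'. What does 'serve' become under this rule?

Shifts by position in burden: pos 0: b→l (+10), pos 1: u→v (+1), pos 2: r→b (+10), pos 3: d→e (+1) — repeating every 2. It's a Vigenère-style cipher with numeric key [10,1]: position i shifts by key[i mod 2].
Applying it to serve: s+10=c, e+1=f, r+10=b, v+1=w, e+10=o.

cfbwo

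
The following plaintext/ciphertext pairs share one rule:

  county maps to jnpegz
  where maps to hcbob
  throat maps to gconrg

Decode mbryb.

leave

c(2)→j(9) and o(14)→n(13) fit y≡9x+17 (mod 26); the inverse of 9 mod 26 is 3. This is an affine cipher: with a=0,…,z=25, each position x becomes (9x+17) mod 26.
Undoing it on mbryb: m(12)→3·(12−17)≡11=l; b(1)→3·(1−17)≡4=e; r(17)→3·(17−17)≡0=a; y(24)→3·(24−17)≡21=v; b(1)→3·(1−17)≡4=e (all mod 26).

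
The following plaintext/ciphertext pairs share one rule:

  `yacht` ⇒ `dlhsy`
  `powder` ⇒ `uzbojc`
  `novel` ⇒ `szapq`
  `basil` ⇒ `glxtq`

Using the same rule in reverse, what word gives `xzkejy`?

soften

Shifts by position in yacht: pos 0: y→d (+5), pos 1: a→l (+11), pos 2: c→h (+5), pos 3: h→s (+11) — repeating every 2. A repeating key of period 2 is used — shifts +5, +11 over and over.
Decoding xzkejy: x−5=s, z−11=o, k−5=f, e−11=t, j−5=e, y−11=n.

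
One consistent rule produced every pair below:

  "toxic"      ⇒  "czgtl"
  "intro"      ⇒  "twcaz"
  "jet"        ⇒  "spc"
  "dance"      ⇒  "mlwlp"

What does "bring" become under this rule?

The shift depends on letter class: consonant t→c is +9, but vowel o→z is +11. The rule splits by letter class: vowels +11, consonants +9.
Applying it to bring: b(cons)+9=k, r(cons)+9=a, i(vowel)+11=t, n(cons)+9=w, g(cons)+9=p.

katwp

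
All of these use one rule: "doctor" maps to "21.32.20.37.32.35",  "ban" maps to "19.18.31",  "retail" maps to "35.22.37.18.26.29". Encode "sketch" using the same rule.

36.28.22.37.20.25

The number is (letter's place in the alphabet, a=1) + 17.
On sketch: s=19→36, k=11→28, e=5→22, t=20→37, c=3→20, h=8→25.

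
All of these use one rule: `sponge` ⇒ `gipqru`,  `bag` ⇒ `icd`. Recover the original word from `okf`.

The output letters match the input read backwards, each shifted +2: sponge reversed is egnops. The word is reversed, then every letter is shifted forward by 2.
Reversing it on okf: shift back: o−2=m, k−2=i, f−2=d → mid; then reverse → dim.

dim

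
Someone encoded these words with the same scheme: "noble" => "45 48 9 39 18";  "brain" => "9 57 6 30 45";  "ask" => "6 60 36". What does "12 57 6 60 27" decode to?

crash

n(#14)→45 and o(#15)→48: differences scale by 3, so n = 3·pos + 3. With a=1..z=26, the number is 3·pos + 3.
Undoing it on 12 57 6 60 27: 12→(12−3)÷3=3=c, 57→(57−3)÷3=18=r, 6→(6−3)÷3=1=a, 60→(60−3)÷3=19=s, 27→(27−3)÷3=8=h.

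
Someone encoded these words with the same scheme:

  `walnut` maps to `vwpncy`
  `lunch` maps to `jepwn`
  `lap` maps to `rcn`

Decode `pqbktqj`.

horizon

The word is reversed, then every letter is shifted forward by 2.
Reversing it on pqbktqj: shift back: p−2=n, q−2=o, b−2=z, k−2=i, t−2=r, q−2=o, j−2=h → noziroh; then reverse → horizon.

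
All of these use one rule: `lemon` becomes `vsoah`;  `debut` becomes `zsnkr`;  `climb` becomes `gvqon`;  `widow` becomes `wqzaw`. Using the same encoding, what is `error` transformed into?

l(11)→v(21) and e(4)→s(18) fit y≡19x+20 (mod 26); the inverse of 19 mod 26 is 11. This is an affine cipher: with a=0,…,z=25, each position x becomes (19x+20) mod 26.
Applying it to error: e(4)→19·4+20≡18=s; r(17)→19·17+20≡5=f; r(17)→19·17+20≡5=f; o(14)→19·14+20≡0=a; r(17)→19·17+20≡5=f (all mod 26).

sffaf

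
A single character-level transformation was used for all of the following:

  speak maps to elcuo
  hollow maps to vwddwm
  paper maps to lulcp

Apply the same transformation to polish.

lwdkev

This is an affine cipher: with a=0,…,z=25, each position x becomes (15x+20) mod 26.
For polish: p(15)→15·15+20≡11=l; o(14)→15·14+20≡22=w; l(11)→15·11+20≡3=d; i(8)→15·8+20≡10=k; s(18)→15·18+20≡4=e; h(7)→15·7+20≡21=v (all mod 26).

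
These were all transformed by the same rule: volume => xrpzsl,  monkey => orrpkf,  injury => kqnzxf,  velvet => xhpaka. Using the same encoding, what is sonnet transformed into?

In volume: v→x is +2, o→r is +3, l→p is +4, u→z is +5 — the shift increases by 1 each position. Letter i (0-indexed) is shifted by i+2, so successive shifts are 2, 3, 4, ….
For sonnet: s+2=u, o+3=r, n+4=r, n+5=s, e+6=k, t+7=a.

urrska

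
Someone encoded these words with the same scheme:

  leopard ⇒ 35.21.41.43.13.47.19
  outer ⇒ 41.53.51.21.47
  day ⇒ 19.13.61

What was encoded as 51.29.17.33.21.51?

l(#12)→35 and e(#5)→21: differences scale by 2, so n = 2·pos + 11. With a=1..z=26, the number is 2·pos + 11.
Decoding 51.29.17.33.21.51: 51→(51−11)÷2=20=t, 29→(29−11)÷2=9=i, 17→(17−11)÷2=3=c, 33→(33−11)÷2=11=k, 21→(21−11)÷2=5=e, 51→(51−11)÷2=20=t.

ticket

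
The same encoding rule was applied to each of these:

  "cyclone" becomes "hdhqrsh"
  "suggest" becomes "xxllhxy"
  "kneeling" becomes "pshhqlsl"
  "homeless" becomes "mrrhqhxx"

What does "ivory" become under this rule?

larwd

The shift depends on letter class: consonant c→h is +5, but vowel o→r is +3. The rule splits by letter class: vowels +3, consonants +5.
On ivory: i(vowel)+3=l, v(cons)+5=a, o(vowel)+3=r, r(cons)+5=w, y(cons)+5=d.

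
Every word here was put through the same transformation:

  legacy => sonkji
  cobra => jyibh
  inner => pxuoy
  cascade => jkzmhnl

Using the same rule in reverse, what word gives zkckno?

savage

A repeating key of period 2 is used — shifts +7, +10 over and over.
Decoding zkckno: z−7=s, k−10=a, c−7=v, k−10=a, n−7=g, o−10=e.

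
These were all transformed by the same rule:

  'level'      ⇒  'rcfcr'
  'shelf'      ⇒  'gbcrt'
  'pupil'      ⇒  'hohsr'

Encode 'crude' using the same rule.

upolc

l(11)→r(17) and e(4)→c(2) fit y≡17x+12 (mod 26); the inverse of 17 mod 26 is 23. This is an affine cipher: with a=0,…,z=25, each position x becomes (17x+12) mod 26.
For crude: c(2)→17·2+12≡20=u; r(17)→17·17+12≡15=p; u(20)→17·20+12≡14=o; d(3)→17·3+12≡11=l; e(4)→17·4+12≡2=c (all mod 26).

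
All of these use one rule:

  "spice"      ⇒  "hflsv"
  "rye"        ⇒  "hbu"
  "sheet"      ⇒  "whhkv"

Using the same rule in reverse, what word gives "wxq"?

nut

The output letters match the input read backwards, each shifted +3: spice reversed is ecips. Two steps: reverse the string, then apply a Caesar shift of +3.
Reversing it on wxq: shift back: w−3=t, x−3=u, q−3=n → tun; then reverse → nut.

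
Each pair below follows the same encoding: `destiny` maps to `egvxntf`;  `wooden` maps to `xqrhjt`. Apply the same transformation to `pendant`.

qgqhfta

In destiny: d→e is +1, e→g is +2, s→v is +3, t→x is +4 — the shift increases by 1 each position. Letter i (0-indexed) is shifted by i+1, so successive shifts are 1, 2, 3, ….
Applying it to pendant: p+1=q, e+2=g, n+3=q, d+4=h, a+5=f, n+6=t, t+7=a.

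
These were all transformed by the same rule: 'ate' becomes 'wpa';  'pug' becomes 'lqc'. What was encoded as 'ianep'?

merit

Compare letters: a→w is +22, t→p is +22, e→a is +22 — a constant shift. It's a constant shift of +22 (ROT22).
Decoding ianep: i−22=m, a−22=e, n−22=r, e−22=i, p−22=t.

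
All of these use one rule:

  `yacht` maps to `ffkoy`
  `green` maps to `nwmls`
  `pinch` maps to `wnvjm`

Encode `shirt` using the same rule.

Shifts by position in yacht: pos 0: y→f (+7), pos 1: a→f (+5), pos 2: c→k (+8), pos 3: h→o (+7), pos 4: t→y (+5) — repeating every 3. A repeating key of period 3 is used — shifts +7, +5, +8 over and over.
For shirt: s+7=z, h+5=m, i+8=q, r+7=y, t+5=y.

zmqyy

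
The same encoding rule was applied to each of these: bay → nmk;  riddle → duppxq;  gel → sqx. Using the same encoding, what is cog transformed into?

Compare letters: b→n is +12, a→m is +12, y→k is +12 — a constant shift. This is a Caesar cipher with shift 12.
For cog: c+12=o, o+12=a, g+12=s.

oas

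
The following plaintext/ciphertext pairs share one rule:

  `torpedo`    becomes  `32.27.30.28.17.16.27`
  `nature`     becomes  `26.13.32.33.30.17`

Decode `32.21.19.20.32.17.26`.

tighten

Each letter is replaced by its alphabet position (a=1..z=26) + 12.
Decoding 32.21.19.20.32.17.26: 32→(32−12)÷1=20=t, 21→(21−12)÷1=9=i, 19→(19−12)÷1=7=g, 20→(20−12)÷1=8=h, 32→(32−12)÷1=20=t, 17→(17−12)÷1=5=e, 26→(26−12)÷1=14=n.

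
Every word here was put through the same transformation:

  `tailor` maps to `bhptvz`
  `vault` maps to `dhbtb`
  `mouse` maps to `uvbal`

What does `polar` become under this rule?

The shift depends on letter class: consonant t→b is +8, but vowel a→h is +7. Vowels shift forward by 7 and consonants shift forward by 8.
Applying it to polar: p(cons)+8=x, o(vowel)+7=v, l(cons)+8=t, a(vowel)+7=h, r(cons)+8=z.

xvthz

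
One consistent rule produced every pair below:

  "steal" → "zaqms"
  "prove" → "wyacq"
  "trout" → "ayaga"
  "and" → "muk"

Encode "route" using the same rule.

Vowels shift forward by 12 and consonants shift forward by 7.
On route: r(cons)+7=y, o(vowel)+12=a, u(vowel)+12=g, t(cons)+7=a, e(vowel)+12=q.

yagaq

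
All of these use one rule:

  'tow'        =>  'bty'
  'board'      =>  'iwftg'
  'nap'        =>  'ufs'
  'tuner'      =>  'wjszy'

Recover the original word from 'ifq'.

The output letters match the input read backwards, each shifted +5: tow reversed is wot. The word is reversed, then every letter is shifted forward by 5.
Undoing it on ifq: shift back: i−5=d, f−5=a, q−5=l → dal; then reverse → lad.

lad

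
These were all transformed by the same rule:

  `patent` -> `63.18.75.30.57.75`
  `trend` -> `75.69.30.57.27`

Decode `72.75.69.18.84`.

p(#16)→63 and a(#1)→18: differences scale by 3, so n = 3·pos + 15. With a=1..z=26, the number is 3·pos + 15.
Reversing it on 72.75.69.18.84: 72→(72−15)÷3=19=s, 75→(75−15)÷3=20=t, 69→(69−15)÷3=18=r, 18→(18−15)÷3=1=a, 84→(84−15)÷3=23=w.

straw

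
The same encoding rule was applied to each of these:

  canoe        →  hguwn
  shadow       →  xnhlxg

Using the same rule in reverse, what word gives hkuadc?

In canoe: c→h is +5, a→g is +6, n→u is +7, o→w is +8 — the shift increases by 1 each position. Letter i (0-indexed) is shifted by i+5, so successive shifts are 5, 6, 7, ….
Decoding hkuadc: h−5=c, k−6=e, u−7=n, a−8=s, d−9=u, c−10=s.

census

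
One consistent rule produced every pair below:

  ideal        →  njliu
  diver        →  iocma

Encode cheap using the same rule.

In ideal: i→n is +5, d→j is +6, e→l is +7, a→i is +8 — the shift increases by 1 each position. The shift increases by 1 at each position, starting from +5: 5, 6, 7, ….
Applying it to cheap: c+5=h, h+6=n, e+7=l, a+8=i, p+9=y.

hnliy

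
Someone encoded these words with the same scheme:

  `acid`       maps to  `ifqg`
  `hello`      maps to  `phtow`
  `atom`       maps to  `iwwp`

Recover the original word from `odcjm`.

Shifts by position in acid: pos 0: a→i (+8), pos 1: c→f (+3), pos 2: i→q (+8), pos 3: d→g (+3) — repeating every 2. A repeating key of period 2 is used — shifts +8, +3 over and over.
Undoing it on odcjm: o−8=g, d−3=a, c−8=u, j−3=g, m−8=e.

gauge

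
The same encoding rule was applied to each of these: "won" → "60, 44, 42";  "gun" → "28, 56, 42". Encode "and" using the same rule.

16, 42, 22

With a=1..z=26, the number is 2·pos + 14.
For and: a=1→16, n=14→42, d=4→22.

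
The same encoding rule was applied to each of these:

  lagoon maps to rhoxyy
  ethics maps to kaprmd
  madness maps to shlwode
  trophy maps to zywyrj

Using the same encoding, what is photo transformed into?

In lagoon: l→r is +6, a→h is +7, g→o is +8, o→x is +9 — the shift increases by 1 each position. Letter i (0-indexed) is shifted by i+6, so successive shifts are 6, 7, 8, ….
On photo: p+6=v, h+7=o, o+8=w, t+9=c, o+10=y.

vowcy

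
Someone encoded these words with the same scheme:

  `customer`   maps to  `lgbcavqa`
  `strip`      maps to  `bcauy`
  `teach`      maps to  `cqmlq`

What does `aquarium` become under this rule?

Vowels shift forward by 12 and consonants shift forward by 9.
Applying it to aquarium: a(vowel)+12=m, q(cons)+9=z, u(vowel)+12=g, a(vowel)+12=m, r(cons)+9=a, i(vowel)+12=u, u(vowel)+12=g, m(cons)+9=v.

mzgmaugv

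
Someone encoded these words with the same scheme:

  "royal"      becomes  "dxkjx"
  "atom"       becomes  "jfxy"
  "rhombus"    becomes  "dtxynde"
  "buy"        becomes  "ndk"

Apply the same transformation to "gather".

sjftnd

The shift depends on letter class: consonant r→d is +12, but vowel o→x is +9. The rule splits by letter class: vowels +9, consonants +12.
On gather: g(cons)+12=s, a(vowel)+9=j, t(cons)+12=f, h(cons)+12=t, e(vowel)+9=n, r(cons)+12=d.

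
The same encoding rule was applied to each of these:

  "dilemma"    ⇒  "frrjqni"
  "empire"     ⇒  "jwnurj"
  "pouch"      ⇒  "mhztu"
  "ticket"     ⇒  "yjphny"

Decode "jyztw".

The output letters match the input read backwards, each shifted +5: dilemma reversed is ammelid. Two steps: reverse the string, then apply a Caesar shift of +5.
Reversing it on jyztw: shift back: j−5=e, y−5=t, z−5=u, t−5=o, w−5=r → etuor; then reverse → route.

route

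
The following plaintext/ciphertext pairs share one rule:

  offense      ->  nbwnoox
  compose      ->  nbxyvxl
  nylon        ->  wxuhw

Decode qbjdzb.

squash

The output letters match the input read backwards, each shifted +9: offense reversed is esneffo. Read the word backwards and shift each letter +9.
Undoing it on qbjdzb: shift back: q−9=h, b−9=s, j−9=a, d−9=u, z−9=q, b−9=s → hsauqs; then reverse → squash.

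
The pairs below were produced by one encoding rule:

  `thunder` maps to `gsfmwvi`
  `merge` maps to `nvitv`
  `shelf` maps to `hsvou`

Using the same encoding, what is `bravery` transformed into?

yizevib

Each pair mirrors across the alphabet (t↔g, h↔s, u↔f): positions sum to 25. Each letter is replaced by its mirror in the alphabet: a↔z, b↔y, c↔x, and so on (the Atbash cipher).
On bravery: b↔y, r↔i, a↔z, v↔e, e↔v, r↔i, y↔b.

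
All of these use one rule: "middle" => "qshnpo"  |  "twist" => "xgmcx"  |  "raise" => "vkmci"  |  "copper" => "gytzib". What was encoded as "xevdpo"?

turtle

Shifts by position in middle: pos 0: m→q (+4), pos 1: i→s (+10), pos 2: d→h (+4), pos 3: d→n (+10) — repeating every 2. The shifts repeat in a cycle of length 2: positions 0,1,… shift by +4, +10, then the pattern repeats.
Decoding xevdpo: x−4=t, e−10=u, v−4=r, d−10=t, p−4=l, o−10=e.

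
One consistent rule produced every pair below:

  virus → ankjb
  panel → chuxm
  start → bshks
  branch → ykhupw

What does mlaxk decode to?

lover

Treating letters as 0–25, the rule is x ↦ 17x + 7 (mod 26).
Undoing it on mlaxk: m(12)→23·(12−7)≡11=l; l(11)→23·(11−7)≡14=o; a(0)→23·(0−7)≡21=v; x(23)→23·(23−7)≡4=e; k(10)→23·(10−7)≡17=r (all mod 26).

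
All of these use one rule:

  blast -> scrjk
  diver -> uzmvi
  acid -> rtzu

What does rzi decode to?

Every letter moves 17 places later in the alphabet, wrapping around z→a.
Reversing it on rzi: r−17=a, z−17=i, i−17=r.

air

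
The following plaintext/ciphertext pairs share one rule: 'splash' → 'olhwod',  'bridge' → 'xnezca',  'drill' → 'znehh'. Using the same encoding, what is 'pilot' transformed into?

Compare letters: s→o is +22, p→l is +22, l→h is +22 — a constant shift. Every letter moves 22 places later in the alphabet, wrapping around z→a.
Applying it to pilot: p+22=l, i+22=e, l+22=h, o+22=k, t+22=p.

lehkp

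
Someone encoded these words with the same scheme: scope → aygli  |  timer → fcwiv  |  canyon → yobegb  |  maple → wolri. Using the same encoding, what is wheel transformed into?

uxiir

s(18)→a(0) and c(2)→y(24) fit y≡5x+14 (mod 26); the inverse of 5 mod 26 is 21. Treating letters as 0–25, the rule is x ↦ 5x + 14 (mod 26).
Applying it to wheel: w(22)→5·22+14≡20=u; h(7)→5·7+14≡23=x; e(4)→5·4+14≡8=i; e(4)→5·4+14≡8=i; l(11)→5·11+14≡17=r (all mod 26).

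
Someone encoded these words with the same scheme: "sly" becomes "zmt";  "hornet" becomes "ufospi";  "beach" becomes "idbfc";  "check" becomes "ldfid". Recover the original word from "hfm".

leg

The output letters match the input read backwards, each shifted +1: sly reversed is yls. The word is reversed, then every letter is shifted forward by 1.
Reversing it on hfm: shift back: h−1=g, f−1=e, m−1=l → gel; then reverse → leg.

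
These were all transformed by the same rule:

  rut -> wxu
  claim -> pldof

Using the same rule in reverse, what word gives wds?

The output letters match the input read backwards, each shifted +3: rut reversed is tur. The word is reversed, then every letter is shifted forward by 3.
Undoing it on wds: shift back: w−3=t, d−3=a, s−3=p → tap; then reverse → pat.

pat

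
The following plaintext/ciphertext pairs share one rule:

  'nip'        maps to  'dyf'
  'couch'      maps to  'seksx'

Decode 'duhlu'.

nerve

This is a Caesar cipher with shift 16.
Reversing it on duhlu: d−16=n, u−16=e, h−16=r, l−16=v, u−16=e.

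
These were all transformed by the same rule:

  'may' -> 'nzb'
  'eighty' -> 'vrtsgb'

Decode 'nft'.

mug

Each pair mirrors across the alphabet (m↔n, a↔z, y↔b): positions sum to 25. Each letter is replaced by its mirror in the alphabet: a↔z, b↔y, c↔x, and so on (the Atbash cipher).
Decoding nft: n↔m, f↔u, t↔g.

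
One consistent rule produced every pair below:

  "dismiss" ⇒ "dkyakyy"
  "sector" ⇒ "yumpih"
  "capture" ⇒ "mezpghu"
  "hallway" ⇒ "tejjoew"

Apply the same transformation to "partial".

zehpkej

d(3)→d(3) and i(8)→k(10) fit y≡17x+4 (mod 26); the inverse of 17 mod 26 is 23. Treating letters as 0–25, the rule is x ↦ 17x + 4 (mod 26).
Applying it to partial: p(15)→17·15+4≡25=z; a(0)→17·0+4≡4=e; r(17)→17·17+4≡7=h; t(19)→17·19+4≡15=p; i(8)→17·8+4≡10=k; a(0)→17·0+4≡4=e; l(11)→17·11+4≡9=j (all mod 26).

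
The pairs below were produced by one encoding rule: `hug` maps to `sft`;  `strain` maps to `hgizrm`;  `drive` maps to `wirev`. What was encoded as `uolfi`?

flour

Each pair mirrors across the alphabet (h↔s, u↔f, g↔t): positions sum to 25. Each letter is replaced by its mirror in the alphabet: a↔z, b↔y, c↔x, and so on (the Atbash cipher).
Reversing it on uolfi: u↔f, o↔l, l↔o, f↔u, i↔r.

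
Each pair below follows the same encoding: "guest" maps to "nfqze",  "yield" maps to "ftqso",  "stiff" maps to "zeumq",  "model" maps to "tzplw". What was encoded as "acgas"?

truth

A repeating key of period 3 is used — shifts +7, +11, +12 over and over.
Decoding acgas: a−7=t, c−11=r, g−12=u, a−7=t, s−11=h.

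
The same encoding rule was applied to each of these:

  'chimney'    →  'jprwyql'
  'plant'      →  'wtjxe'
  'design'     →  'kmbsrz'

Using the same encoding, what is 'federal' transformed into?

In chimney: c→j is +7, h→p is +8, i→r is +9, m→w is +10 — the shift increases by 1 each position. Each letter shifts forward by (position + 7), i.e. 7, 8, 9, … — the shift grows by one for each successive letter.
Applying it to federal: f+7=m, e+8=m, d+9=m, e+10=o, r+11=c, a+12=m, l+13=y.

mmmocmy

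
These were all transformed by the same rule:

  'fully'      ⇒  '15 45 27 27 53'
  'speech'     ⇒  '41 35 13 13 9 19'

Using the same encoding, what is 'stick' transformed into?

41 43 21 9 25

f(#6)→15 and u(#21)→45: differences scale by 2, so n = 2·pos + 3. With a=1..z=26, the number is 2·pos + 3.
For stick: s=19→41, t=20→43, i=9→21, c=3→9, k=11→25.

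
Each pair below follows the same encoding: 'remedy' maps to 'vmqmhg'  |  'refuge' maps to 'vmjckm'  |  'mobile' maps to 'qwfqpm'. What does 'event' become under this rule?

idivx

Shifts by position in remedy: pos 0: r→v (+4), pos 1: e→m (+8), pos 2: m→q (+4), pos 3: e→m (+8) — repeating every 2. The shifts repeat in a cycle of length 2: positions 0,1,… shift by +4, +8, then the pattern repeats.
Applying it to event: e+4=i, v+8=d, e+4=i, n+8=v, t+4=x.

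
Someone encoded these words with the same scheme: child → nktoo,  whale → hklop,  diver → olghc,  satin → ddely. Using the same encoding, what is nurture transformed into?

Shifts by position in child: pos 0: c→n (+11), pos 1: h→k (+3), pos 2: i→t (+11), pos 3: l→o (+3) — repeating every 2. A repeating key of period 2 is used — shifts +11, +3 over and over.
For nurture: n+11=y, u+3=x, r+11=c, t+3=w, u+11=f, r+3=u, e+11=p.

yxcwfup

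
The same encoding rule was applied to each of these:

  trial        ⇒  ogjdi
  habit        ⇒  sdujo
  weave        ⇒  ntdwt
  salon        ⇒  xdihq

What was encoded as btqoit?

t(19)→o(14) and r(17)→g(6) fit y≡17x+3 (mod 26); the inverse of 17 mod 26 is 23. Treating letters as 0–25, the rule is x ↦ 17x + 3 (mod 26).
Reversing it on btqoit: b(1)→23·(1−3)≡6=g; t(19)→23·(19−3)≡4=e; q(16)→23·(16−3)≡13=n; o(14)→23·(14−3)≡19=t; i(8)→23·(8−3)≡11=l; t(19)→23·(19−3)≡4=e (all mod 26).

gentle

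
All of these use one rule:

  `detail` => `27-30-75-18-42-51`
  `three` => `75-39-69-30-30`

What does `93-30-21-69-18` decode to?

zebra

d(#4)→27 and e(#5)→30: differences scale by 3, so n = 3·pos + 15. With a=1..z=26, the number is 3·pos + 15.
Decoding 93-30-21-69-18: 93→(93−15)÷3=26=z, 30→(30−15)÷3=5=e, 21→(21−15)÷3=2=b, 69→(69−15)÷3=18=r, 18→(18−15)÷3=1=a.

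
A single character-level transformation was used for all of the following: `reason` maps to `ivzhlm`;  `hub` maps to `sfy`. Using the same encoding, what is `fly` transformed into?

Each pair mirrors across the alphabet (r↔i, e↔v, a↔z): positions sum to 25. Letters are reflected about the middle of the alphabet (position → 25−position): Atbash.
On fly: f↔u, l↔o, y↔b.

uob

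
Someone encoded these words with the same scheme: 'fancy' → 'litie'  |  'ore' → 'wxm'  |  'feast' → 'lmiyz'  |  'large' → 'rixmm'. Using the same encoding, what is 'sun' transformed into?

Two shifts are in play — +8 for a/e/i/o/u, +6 for every other letter.
For sun: s(cons)+6=y, u(vowel)+8=c, n(cons)+6=t.

yct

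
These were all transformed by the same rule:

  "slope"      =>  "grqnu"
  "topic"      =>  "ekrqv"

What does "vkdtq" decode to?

orbit

The output letters match the input read backwards, each shifted +2: slope reversed is epols. The word is reversed, then every letter is shifted forward by 2.
Reversing it on vkdtq: shift back: v−2=t, k−2=i, d−2=b, t−2=r, q−2=o → tibro; then reverse → orbit.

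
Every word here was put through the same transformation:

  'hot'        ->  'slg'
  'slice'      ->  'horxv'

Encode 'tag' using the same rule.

Each pair mirrors across the alphabet (h↔s, o↔l, t↔g): positions sum to 25. Letters are reflected about the middle of the alphabet (position → 25−position): Atbash.
For tag: t↔g, a↔z, g↔t.

gzt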